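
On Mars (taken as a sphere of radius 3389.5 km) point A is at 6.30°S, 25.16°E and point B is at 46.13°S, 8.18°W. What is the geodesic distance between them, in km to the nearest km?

With latitudes φ₁ = -6.300°, φ₂ = -46.130° and longitude difference Δλ = -33.340°:
Haversine: a = sin²(Δφ/2) + cos φ₁ cos φ₂ sin²(Δλ/2) = 0.1160 + (0.9940)(0.6930)(0.0823) = 0.17271.
Central angle c = 2·arcsin(√a) = 0.85717 rad.
Distance = R·c = 3389.5 × 0.8572 ≈ 2905 km.

2905 km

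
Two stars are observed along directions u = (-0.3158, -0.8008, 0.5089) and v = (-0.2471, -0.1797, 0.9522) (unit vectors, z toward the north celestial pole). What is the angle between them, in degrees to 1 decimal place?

u·v = 0.7065; |u| = 1.0000, |v| = 1.0000.
cos θ = (u·v)/(|u||v|) = 0.7065, so θ = 45.0°.

45.0°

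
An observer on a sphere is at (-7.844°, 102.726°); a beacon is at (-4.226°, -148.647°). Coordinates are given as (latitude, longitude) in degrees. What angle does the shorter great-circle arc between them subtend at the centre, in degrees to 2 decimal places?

With latitudes φ₁ = -7.844°, φ₂ = -4.226° and longitude difference Δλ = 108.627°:
cos c = sin φ₁ sin φ₂ + cos φ₁ cos φ₂ cos Δλ = (-0.1365)(-0.0737) + (0.9906)(0.9973)(-0.3194) = -0.30550,
so c = arccos(-0.30550) = 1.88126 rad.
So the angular separation is 107.79°.

107.79°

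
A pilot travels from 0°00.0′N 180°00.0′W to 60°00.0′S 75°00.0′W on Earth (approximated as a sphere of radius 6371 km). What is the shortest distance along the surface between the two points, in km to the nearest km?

10834 km

With latitudes φ₁ = 0.000°, φ₂ = -60.000° and longitude difference Δλ = 105.000°:
cos c = sin φ₁ sin φ₂ + cos φ₁ cos φ₂ cos Δλ = (0.0000)(-0.8660) + (1.0000)(0.5000)(-0.2588) = -0.12941,
so c = arccos(-0.12941) = 1.70057 rad.
Distance = R·c = 6371 × 1.7006 ≈ 10834 km.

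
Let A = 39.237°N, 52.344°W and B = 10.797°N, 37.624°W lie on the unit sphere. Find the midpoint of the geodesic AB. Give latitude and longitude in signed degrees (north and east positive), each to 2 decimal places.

Central angle δ = 0.5465 rad. Interpolating on the sphere with fraction f = 0.5:
P = [sin((1−f)δ)·A + sin(fδ)·B] / sin δ = 0.5193·A + 0.5193·B in Cartesian coordinates,
giving P = (0.6497, -0.6298, 0.4257), i.e. latitude 25.20°, longitude -44.11°.

25.20°, -44.11°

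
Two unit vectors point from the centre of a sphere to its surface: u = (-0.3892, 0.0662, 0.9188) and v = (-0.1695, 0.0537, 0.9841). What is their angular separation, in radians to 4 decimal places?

u·v = 0.9737; |u| = 1.0000, |v| = 1.0000.
cos θ = (u·v)/(|u||v|) = 0.9737, so θ = 0.2300 rad.

0.2300 rad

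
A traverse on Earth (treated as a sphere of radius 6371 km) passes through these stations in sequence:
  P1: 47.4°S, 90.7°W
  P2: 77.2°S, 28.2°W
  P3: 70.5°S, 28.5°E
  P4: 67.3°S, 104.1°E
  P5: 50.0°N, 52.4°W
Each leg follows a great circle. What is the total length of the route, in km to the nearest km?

Leg P1→P2: central angle 0.6648 rad, distance 4235.4 km.
Leg P2→P3: central angle 0.2844 rad, distance 1812.2 km.
Leg P3→P4: central angle 0.4472 rad, distance 2849.2 km.
Leg P4→P5: central angle 2.7768 rad, distance 17690.8 km.
Total: 4235.4 + 1812.2 + 2849.2 + 17690.8 ≈ 26587 km.

26587 km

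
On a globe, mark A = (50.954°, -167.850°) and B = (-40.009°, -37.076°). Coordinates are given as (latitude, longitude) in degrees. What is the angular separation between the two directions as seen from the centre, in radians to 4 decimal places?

In radians: φ₁ = 0.8893, φ₂ = -0.6983, Δλ = 130.774° = 2.2824 rad.
Haversine: a = sin²(Δφ/2) + cos φ₁ cos φ₂ sin²(Δλ/2) = 0.5084 + (0.6299)(0.7659)(0.8265) = 0.90721.
Central angle c = 2·arcsin(√a) = 2.52252 rad.
So the angular separation is 2.5225 rad.

2.5225 rad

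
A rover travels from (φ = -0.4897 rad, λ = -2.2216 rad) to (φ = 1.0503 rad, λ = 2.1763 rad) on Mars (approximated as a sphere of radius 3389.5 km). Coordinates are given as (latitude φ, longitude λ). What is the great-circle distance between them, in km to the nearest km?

With latitudes φ₁ = -28.058°, φ₂ = 60.178° and longitude difference Δλ = -108.019°:
cos c = sin φ₁ sin φ₂ + cos φ₁ cos φ₂ cos Δλ = (-0.4704)(0.8676) + (0.8825)(0.4973)(-0.3093) = -0.54383,
so c = arccos(-0.54383) = 2.14579 rad.
Distance = R·c = 3389.5 × 2.1458 ≈ 7273 km.

7273 km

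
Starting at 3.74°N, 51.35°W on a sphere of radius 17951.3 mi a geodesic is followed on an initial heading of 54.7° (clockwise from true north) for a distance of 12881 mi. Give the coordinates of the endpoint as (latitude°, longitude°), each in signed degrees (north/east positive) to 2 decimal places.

25.36°, -14.92°

Angular distance δ = d/R = 12881/17951.3 = 0.71755 rad; initial bearing θ = 0.9547 rad.
sin φ₂ = sin φ₁ cos δ + cos φ₁ sin δ cos θ = (0.0652)(0.7534) + (0.9979)(0.6575)(0.5779) = 0.4283, so φ₂ = 25.36°.
Δλ = atan2(sin θ sin δ cos φ₁, cos δ − sin φ₁ sin φ₂) = atan2(0.5355, 0.7255) = 36.432°.
λ₂ = -51.350° + 36.432° = -14.92°.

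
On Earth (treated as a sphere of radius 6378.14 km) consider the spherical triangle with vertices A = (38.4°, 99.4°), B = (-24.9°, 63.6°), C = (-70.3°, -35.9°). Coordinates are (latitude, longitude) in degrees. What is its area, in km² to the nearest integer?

11456139 km²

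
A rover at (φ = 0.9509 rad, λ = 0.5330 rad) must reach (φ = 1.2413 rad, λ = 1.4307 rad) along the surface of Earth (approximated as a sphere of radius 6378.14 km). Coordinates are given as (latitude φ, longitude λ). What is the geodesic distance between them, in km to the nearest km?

3057 km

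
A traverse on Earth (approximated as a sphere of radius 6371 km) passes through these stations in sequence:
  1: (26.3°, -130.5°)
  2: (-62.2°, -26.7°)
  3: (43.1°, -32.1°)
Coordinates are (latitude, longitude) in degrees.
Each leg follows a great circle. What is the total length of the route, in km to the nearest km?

Leg 1→2: central angle 2.0848 rad, distance 13282.2 km.
Leg 2→3: central angle 1.8394 rad, distance 11718.8 km.
Total: 13282.2 + 11718.8 ≈ 25001 km.

25001 km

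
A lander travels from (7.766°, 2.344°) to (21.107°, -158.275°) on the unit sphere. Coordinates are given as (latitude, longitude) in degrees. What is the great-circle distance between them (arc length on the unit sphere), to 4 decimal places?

Let φ₁ = 0.1355 rad, φ₂ = 0.3684 rad, and Δλ = -2.8033 rad.
cos c = sin φ₁ sin φ₂ + cos φ₁ cos φ₂ cos Δλ = (0.1351)(0.3601) + (0.9908)(0.9329)(-0.9433) = -0.82331,
so c = arccos(-0.82331) = 2.53802 rad.
On the unit sphere the arc length equals the central angle: 2.5380.

2.5380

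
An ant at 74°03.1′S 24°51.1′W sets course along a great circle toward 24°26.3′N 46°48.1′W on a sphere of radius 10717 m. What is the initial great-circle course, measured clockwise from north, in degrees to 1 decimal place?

339.8°

Δλ = -21.950° = -0.3831 rad.
y = sin Δλ · cos φ₂ = (-0.3738)(0.9104) = -0.3403
x = cos φ₁ sin φ₂ − sin φ₁ cos φ₂ cos Δλ = (0.2748)(0.4137) − (-0.9615)(0.9104)(0.9275) = 0.9256
θ = atan2(y, x) = -20.19°; adding 360° gives 339.8°.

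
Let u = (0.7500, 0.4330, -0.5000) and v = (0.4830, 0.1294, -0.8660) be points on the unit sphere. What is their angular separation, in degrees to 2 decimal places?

31.65°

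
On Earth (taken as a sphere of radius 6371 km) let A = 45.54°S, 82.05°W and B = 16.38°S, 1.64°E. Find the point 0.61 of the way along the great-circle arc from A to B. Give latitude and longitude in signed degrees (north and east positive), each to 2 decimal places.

-34.50°, -23.46°

The central angle between A and B is δ = 1.2921 rad.
With f = 0.61, the slerp weights are sin((1−f)δ)/sin δ = 0.5022 and sin(fδ)/sin δ = 0.7375.
Weighted sum of the unit vectors: (0.5022)·(0.0969,-0.6937,-0.7137) + (0.7375)·(0.9590,0.0275,-0.2820) = (0.7560, -0.3281, -0.5664).
Converting back: φ = atan2(z, √(x²+y²)) = -34.50°, λ = atan2(y, x) = -23.46°.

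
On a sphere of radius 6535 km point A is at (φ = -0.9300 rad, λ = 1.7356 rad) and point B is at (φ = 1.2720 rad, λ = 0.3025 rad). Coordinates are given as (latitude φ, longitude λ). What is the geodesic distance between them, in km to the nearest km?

15728 km

Let φ₁ = -0.9300 rad, φ₂ = 1.2720 rad, and Δλ = -1.4331 rad.
Haversine: a = sin²(Δφ/2) + cos φ₁ cos φ₂ sin²(Δλ/2) = 0.7951 + (0.5978)(0.2944)(0.4314) = 0.87097.
Central angle c = 2·arcsin(√a) = 2.40676 rad.
Distance = R·c = 6535 × 2.4068 ≈ 15728 km.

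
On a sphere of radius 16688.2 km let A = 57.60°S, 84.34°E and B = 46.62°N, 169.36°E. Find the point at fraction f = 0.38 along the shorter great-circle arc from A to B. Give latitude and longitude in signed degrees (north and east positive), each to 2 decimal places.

-20.71°, 126.05°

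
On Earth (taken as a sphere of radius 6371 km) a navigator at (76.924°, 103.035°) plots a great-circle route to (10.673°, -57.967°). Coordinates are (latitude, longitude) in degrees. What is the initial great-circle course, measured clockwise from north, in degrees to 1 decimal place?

341.3°

Δλ = -161.002° = -2.8100 rad.
y = sin Δλ · cos φ₂ = (-0.3255)(0.9827) = -0.3199
x = cos φ₁ sin φ₂ − sin φ₁ cos φ₂ cos Δλ = (0.2262)(0.1852) − (0.9741)(0.9827)(-0.9455) = 0.9470
θ = atan2(y, x) = -18.67°; adding 360° gives 341.3°.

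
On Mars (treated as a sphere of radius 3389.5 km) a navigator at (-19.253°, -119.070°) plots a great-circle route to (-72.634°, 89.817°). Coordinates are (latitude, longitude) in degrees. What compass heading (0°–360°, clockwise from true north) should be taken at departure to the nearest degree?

188°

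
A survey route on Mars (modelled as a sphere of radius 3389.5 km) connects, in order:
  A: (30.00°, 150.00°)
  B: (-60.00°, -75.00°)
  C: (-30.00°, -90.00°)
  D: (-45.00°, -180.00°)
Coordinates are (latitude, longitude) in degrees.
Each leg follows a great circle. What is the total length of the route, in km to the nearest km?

Leg A→B: central angle 2.4027 rad, distance 8143.9 km.
Leg B→C: central angle 0.5524 rad, distance 1872.3 km.
Leg C→D: central angle 1.2094 rad, distance 4099.4 km.
Total: 8143.9 + 1872.3 + 4099.4 ≈ 14116 km.

14116 km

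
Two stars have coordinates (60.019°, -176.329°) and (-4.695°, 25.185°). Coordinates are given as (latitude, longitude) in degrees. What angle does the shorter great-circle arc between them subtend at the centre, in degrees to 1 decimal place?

In radians: φ₁ = 1.0475, φ₂ = -0.0819, Δλ = -158.486° = -2.7661 rad.
Haversine: a = sin²(Δφ/2) + cos φ₁ cos φ₂ sin²(Δλ/2) = 0.2864 + (0.4997)(0.9966)(0.9652) = 0.76712.
Central angle c = 2·arcsin(√a) = 2.13440 rad.
So the angular separation is 122.3°.

122.3°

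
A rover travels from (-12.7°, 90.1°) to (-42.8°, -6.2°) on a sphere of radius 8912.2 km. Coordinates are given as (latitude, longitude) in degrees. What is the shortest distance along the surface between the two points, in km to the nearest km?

13367 km

With latitudes φ₁ = -12.700°, φ₂ = -42.800° and longitude difference Δλ = -96.300°:
cos c = sin φ₁ sin φ₂ + cos φ₁ cos φ₂ cos Δλ = (-0.2198)(-0.6794) + (0.9755)(0.7337)(-0.1097) = 0.07083,
so c = arccos(0.07083) = 1.49991 rad.
Distance = R·c = 8912.2 × 1.4999 ≈ 13367 km.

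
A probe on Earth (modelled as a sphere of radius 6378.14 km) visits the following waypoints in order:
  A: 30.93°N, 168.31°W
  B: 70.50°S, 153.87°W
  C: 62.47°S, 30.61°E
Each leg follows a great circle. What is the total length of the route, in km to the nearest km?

16581 km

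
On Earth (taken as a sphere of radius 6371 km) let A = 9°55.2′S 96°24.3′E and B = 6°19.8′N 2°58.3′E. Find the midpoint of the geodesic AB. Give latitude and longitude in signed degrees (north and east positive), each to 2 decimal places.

Central angle δ = 1.6485 rad. Interpolating on the sphere with fraction f = 0.5:
P = [sin((1−f)δ)·A + sin(fδ)·B] / sin δ = 0.7363·A + 0.7363·B in Cartesian coordinates,
giving P = (0.6499, 0.7587, -0.0457), i.e. latitude -2.62°, longitude 49.42°.

-2.62°, 49.42°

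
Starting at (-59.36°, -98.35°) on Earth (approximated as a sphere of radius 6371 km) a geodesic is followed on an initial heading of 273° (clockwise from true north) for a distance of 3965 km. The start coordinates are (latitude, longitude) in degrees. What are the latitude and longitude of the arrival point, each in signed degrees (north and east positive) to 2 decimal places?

Angular distance δ = d/R = 3965/6371 = 0.62235 rad; initial bearing θ = 4.7647 rad.
sin φ₂ = sin φ₁ cos δ + cos φ₁ sin δ cos θ = (-0.8604)(0.8125) + (0.5096)(0.5829)(0.0523) = -0.6835, so φ₂ = -43.12°.
Δλ = atan2(sin θ sin δ cos φ₁, cos δ − sin φ₁ sin φ₂) = atan2(-0.2967, 0.2244) = -52.896°.
λ₂ = -98.350° − 52.896° = -151.25°.

-43.12°, -151.25°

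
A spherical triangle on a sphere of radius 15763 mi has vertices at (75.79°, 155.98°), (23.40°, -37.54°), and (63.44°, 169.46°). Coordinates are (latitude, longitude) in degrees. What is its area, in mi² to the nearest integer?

33473521 mi²

Side lengths (central angles): a = 1.5812, b = 0.2293, c = 1.4041 rad; semiperimeter s = 1.6073.
By l'Huilier's theorem, tan(E/4) = √[tan(s/2) tan((s−a)/2) tan((s−b)/2) tan((s−c)/2)], giving spherical excess E = 0.1347 rad.
Area = E·R² = 0.1347 × (15763)² ≈ 33473521 mi².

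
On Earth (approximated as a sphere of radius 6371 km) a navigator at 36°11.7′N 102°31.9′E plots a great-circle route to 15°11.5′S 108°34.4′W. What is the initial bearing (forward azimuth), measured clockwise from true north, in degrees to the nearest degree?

With φ₁ = 0.6317, φ₂ = -0.2651, Δλ = 2.5987 rad, the forward-azimuth formula gives
θ = atan2( sin Δλ cos φ₂ , cos φ₁ sin φ₂ − sin φ₁ cos φ₂ cos Δλ ) = atan2(0.4986, 0.2765) = 60.99°.
So the initial bearing is 61°.

61°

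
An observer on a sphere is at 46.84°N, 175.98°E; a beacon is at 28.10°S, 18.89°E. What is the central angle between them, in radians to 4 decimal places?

2.6892 rad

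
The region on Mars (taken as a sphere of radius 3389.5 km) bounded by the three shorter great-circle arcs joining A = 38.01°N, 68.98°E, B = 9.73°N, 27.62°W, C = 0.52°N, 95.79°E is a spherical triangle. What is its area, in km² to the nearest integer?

8178002 km²

Side lengths (central angles): a = 2.1426, b = 0.7830, c = 1.5560 rad; semiperimeter s = 2.2408.
By l'Huilier's theorem, tan(E/4) = √[tan(s/2) tan((s−a)/2) tan((s−b)/2) tan((s−c)/2)], giving spherical excess E = 0.7118 rad.
Area = E·R² = 0.7118 × (3389.5)² ≈ 8178002 km².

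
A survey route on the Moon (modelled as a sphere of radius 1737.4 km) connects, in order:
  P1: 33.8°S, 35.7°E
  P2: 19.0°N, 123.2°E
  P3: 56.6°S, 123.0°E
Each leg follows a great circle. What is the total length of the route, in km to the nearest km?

5278 km

Leg P1→P2: central angle 1.7182 rad, distance 2985.1 km.
Leg P2→P3: central angle 1.3195 rad, distance 2292.5 km.
Total: 2985.1 + 2292.5 ≈ 5278 km.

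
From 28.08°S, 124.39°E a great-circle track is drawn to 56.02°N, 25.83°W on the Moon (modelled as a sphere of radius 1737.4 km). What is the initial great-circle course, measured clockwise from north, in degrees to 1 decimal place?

Δλ = -150.220° = -2.6218 rad.
y = sin Δλ · cos φ₂ = (-0.4967)(0.5589) = -0.2776
x = cos φ₁ sin φ₂ − sin φ₁ cos φ₂ cos Δλ = (0.8823)(0.8292) − (-0.4707)(0.5589)(-0.8679) = 0.5033
θ = atan2(y, x) = -28.88°; adding 360° gives 331.1°.

331.1°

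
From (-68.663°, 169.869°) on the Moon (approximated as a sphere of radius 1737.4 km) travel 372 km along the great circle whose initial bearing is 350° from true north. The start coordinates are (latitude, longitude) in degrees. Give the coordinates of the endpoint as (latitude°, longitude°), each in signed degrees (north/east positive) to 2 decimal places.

Angular distance δ = d/R = 372/1737.4 = 0.21411 rad; initial bearing θ = 6.1087 rad.
sin φ₂ = sin φ₁ cos δ + cos φ₁ sin δ cos θ = (-0.9315)(0.9772) + (0.3639)(0.2125)(0.9848) = -0.8340, so φ₂ = -56.52°.
Δλ = atan2(sin θ sin δ cos φ₁, cos δ − sin φ₁ sin φ₂) = atan2(-0.0134, 0.2003) = -3.835°.
λ₂ = 169.869° − 3.835° = 166.03°.

-56.52°, 166.03°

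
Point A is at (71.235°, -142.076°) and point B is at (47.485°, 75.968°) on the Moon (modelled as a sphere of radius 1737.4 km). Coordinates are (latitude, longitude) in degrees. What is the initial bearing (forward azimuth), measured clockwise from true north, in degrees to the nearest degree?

331°

With φ₁ = 1.2433, φ₂ = 0.8288, Δλ = -2.4776 rad, the forward-azimuth formula gives
θ = atan2( sin Δλ cos φ₂ , cos φ₁ sin φ₂ − sin φ₁ cos φ₂ cos Δλ ) = atan2(-0.4165, 0.7410) = -29.34°.
Adding 360° brings this into [0°, 360°): 331°.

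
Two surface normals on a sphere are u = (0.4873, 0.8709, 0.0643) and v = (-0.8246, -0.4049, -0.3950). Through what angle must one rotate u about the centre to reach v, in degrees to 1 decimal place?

u·v = -0.7799; |u| = 1.0000, |v| = 1.0000.
cos θ = (u·v)/(|u||v|) = -0.7799, so θ = 141.2°.

141.2°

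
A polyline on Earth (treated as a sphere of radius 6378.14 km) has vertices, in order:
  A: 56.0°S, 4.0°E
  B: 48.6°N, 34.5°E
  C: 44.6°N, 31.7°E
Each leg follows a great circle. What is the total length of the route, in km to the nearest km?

12478 km

Leg A→B: central angle 1.8789 rad, distance 11983.8 km.
Leg B→C: central angle 0.0775 rad, distance 494.0 km.
Total: 11983.8 + 494.0 ≈ 12478 km.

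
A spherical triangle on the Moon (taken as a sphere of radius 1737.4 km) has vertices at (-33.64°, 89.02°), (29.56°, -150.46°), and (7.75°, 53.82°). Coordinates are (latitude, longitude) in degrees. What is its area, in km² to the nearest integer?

6858272 km²

Side lengths (central angles): a = 2.3733, b = 0.9281, c = 2.2667 rad; semiperimeter s = 2.7840.
By l'Huilier's theorem, tan(E/4) = √[tan(s/2) tan((s−a)/2) tan((s−b)/2) tan((s−c)/2)], giving spherical excess E = 2.2720 rad.
Area = E·R² = 2.2720 × (1737.4)² ≈ 6858272 km².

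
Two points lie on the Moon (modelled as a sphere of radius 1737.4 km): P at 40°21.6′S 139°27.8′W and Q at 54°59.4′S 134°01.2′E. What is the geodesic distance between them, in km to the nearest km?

1703 km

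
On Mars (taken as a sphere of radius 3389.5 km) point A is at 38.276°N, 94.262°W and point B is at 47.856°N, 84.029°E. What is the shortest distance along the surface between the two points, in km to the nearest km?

5552 km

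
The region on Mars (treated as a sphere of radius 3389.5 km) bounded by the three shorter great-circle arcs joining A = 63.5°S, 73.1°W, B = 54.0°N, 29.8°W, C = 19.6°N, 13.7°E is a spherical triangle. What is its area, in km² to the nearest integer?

Side lengths (central angles): a = 0.8325, b = 1.8512, c = 2.1331 rad; semiperimeter s = 2.4084.
By l'Huilier's theorem, tan(E/4) = √[tan(s/2) tan((s−a)/2) tan((s−b)/2) tan((s−c)/2)], giving spherical excess E = 1.2463 rad.
Area = E·R² = 1.2463 × (3389.5)² ≈ 14318063 km².

14318063 km²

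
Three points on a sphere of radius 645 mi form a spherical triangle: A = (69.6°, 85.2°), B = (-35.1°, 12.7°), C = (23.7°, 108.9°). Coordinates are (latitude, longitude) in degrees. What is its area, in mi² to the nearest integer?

526317 mi²

Side lengths (central angles): a = 1.8881, b = 0.8379, c = 2.0411 rad; semiperimeter s = 2.3836.
By l'Huilier's theorem, tan(E/4) = √[tan(s/2) tan((s−a)/2) tan((s−b)/2) tan((s−c)/2)], giving spherical excess E = 1.2651 rad.
Area = E·R² = 1.2651 × (645)² ≈ 526317 mi².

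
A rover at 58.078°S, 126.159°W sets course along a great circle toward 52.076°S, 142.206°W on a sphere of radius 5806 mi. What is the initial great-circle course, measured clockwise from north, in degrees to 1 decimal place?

With φ₁ = -1.0137, φ₂ = -0.9089, Δλ = -0.2801 rad, the forward-azimuth formula gives
θ = atan2( sin Δλ cos φ₂ , cos φ₁ sin φ₂ − sin φ₁ cos φ₂ cos Δλ ) = atan2(-0.1699, 0.0842) = -63.63°.
Adding 360° brings this into [0°, 360°): 296.4°.

296.4°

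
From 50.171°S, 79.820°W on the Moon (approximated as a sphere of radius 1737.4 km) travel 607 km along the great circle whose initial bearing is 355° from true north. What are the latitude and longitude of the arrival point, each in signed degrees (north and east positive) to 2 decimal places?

-30.21°, -81.80°

Angular distance δ = d/R = 607/1737.4 = 0.34937 rad; initial bearing θ = 6.1959 rad.
sin φ₂ = sin φ₁ cos δ + cos φ₁ sin δ cos θ = (-0.7680)(0.9396) + (0.6405)(0.3423)(0.9962) = -0.5032, so φ₂ = -30.21°.
Δλ = atan2(sin θ sin δ cos φ₁, cos δ − sin φ₁ sin φ₂) = atan2(-0.0191, 0.5532) = -1.978°.
λ₂ = -79.820° − 1.978° = -81.80°.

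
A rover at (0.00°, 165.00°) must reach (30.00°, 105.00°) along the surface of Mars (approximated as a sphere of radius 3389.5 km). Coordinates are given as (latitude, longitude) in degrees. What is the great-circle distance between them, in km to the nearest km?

3806 km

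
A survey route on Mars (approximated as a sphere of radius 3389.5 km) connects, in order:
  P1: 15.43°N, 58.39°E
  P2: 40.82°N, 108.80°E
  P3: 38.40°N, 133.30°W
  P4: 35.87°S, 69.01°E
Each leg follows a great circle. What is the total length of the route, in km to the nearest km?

Leg P1→P2: central angle 0.8778 rad, distance 2975.4 km.
Leg P2→P3: central angle 1.4419 rad, distance 4887.4 km.
Leg P3→P4: central angle 2.8288 rad, distance 9588.3 km.
Total: 2975.4 + 4887.4 + 9588.3 ≈ 17451 km.

17451 km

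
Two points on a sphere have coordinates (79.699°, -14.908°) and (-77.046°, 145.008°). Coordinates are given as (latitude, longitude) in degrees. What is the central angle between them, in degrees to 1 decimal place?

In radians: φ₁ = 1.3910, φ₂ = -1.3447, Δλ = 159.916° = 2.7911 rad.
cos c = sin φ₁ sin φ₂ + cos φ₁ cos φ₂ cos Δλ = (0.9839)(-0.9746) + (0.1788)(0.2242)(-0.9392) = -0.99649,
so c = arccos(-0.99649) = 3.05779 rad.
So the angular separation is 175.2°.

175.2°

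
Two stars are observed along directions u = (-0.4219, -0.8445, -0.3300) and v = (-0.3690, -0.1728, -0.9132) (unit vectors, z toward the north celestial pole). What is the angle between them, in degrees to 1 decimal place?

u·v = 0.6030; |u| = 1.0000, |v| = 1.0000.
cos θ = (u·v)/(|u||v|) = 0.6030, so θ = 52.9°.

52.9°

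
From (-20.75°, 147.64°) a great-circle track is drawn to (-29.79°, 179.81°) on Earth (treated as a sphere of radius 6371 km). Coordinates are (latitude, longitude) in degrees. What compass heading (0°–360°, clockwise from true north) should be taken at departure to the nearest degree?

114°

Δλ = 32.170° = 0.5615 rad.
y = sin Δλ · cos φ₂ = (0.5324)(0.8679) = 0.4621
x = cos φ₁ sin φ₂ − sin φ₁ cos φ₂ cos Δλ = (0.9351)(-0.4968) − (-0.3543)(0.8679)(0.8465) = -0.2043
θ = atan2(y, x) = 113.86°, so the bearing is 114°.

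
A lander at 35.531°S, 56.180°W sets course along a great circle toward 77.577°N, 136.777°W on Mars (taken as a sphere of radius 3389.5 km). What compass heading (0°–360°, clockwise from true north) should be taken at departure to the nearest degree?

345°

Δλ = -80.597° = -1.4067 rad.
y = sin Δλ · cos φ₂ = (-0.9866)(0.2151) = -0.2122
x = cos φ₁ sin φ₂ − sin φ₁ cos φ₂ cos Δλ = (0.8138)(0.9766) − (-0.5811)(0.2151)(0.1634) = 0.8152
θ = atan2(y, x) = -14.59°; adding 360° gives 345°.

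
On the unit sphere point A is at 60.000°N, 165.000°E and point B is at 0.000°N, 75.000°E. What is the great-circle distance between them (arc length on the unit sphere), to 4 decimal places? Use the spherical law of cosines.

1.5708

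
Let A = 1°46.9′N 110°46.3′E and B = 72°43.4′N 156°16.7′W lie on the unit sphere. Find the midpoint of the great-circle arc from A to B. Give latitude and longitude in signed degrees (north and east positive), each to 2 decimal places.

43.81°, 127.54°

Central angle δ = 1.5564 rad. Interpolating on the sphere with fraction f = 0.5:
P = [sin((1−f)δ)·A + sin(fδ)·B] / sin δ = 0.7021·A + 0.7021·B in Cartesian coordinates,
giving P = (-0.4398, 0.5722, 0.6922), i.e. latitude 43.81°, longitude 127.54°.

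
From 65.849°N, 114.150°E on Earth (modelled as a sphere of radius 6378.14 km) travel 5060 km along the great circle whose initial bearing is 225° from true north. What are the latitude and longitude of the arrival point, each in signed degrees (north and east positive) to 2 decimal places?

Angular distance δ = d/R = 5060/6378.14 = 0.79333 rad; initial bearing θ = 3.9270 rad.
sin φ₂ = sin φ₁ cos δ + cos φ₁ sin δ cos θ = (0.9125)(0.7015) + (0.4091)(0.7127)(-0.7071) = 0.4339, so φ₂ = 25.71°.
Δλ = atan2(sin θ sin δ cos φ₁, cos δ − sin φ₁ sin φ₂) = atan2(-0.2062, 0.3056) = -34.011°.
λ₂ = 114.150° − 34.011° = 80.14°.

25.71°, 80.14°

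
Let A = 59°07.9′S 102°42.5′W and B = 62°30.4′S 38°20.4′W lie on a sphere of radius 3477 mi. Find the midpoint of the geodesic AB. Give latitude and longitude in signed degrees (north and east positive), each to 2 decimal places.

-64.69°, -72.43°

Central angle δ = 0.5279 rad. Interpolating on the sphere with fraction f = 0.5:
P = [sin((1−f)δ)·A + sin(fδ)·B] / sin δ = 0.5179·A + 0.5179·B in Cartesian coordinates,
giving P = (0.1291, -0.4075, -0.9040), i.e. latitude -64.69°, longitude -72.43°.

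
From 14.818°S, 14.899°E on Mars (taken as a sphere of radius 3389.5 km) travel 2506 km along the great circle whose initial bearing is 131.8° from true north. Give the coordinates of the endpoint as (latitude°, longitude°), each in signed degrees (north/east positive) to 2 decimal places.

-38.55°, 54.86°

Angular distance δ = d/R = 2506/3389.5 = 0.73934 rad; initial bearing θ = 2.3003 rad.
sin φ₂ = sin φ₁ cos δ + cos φ₁ sin δ cos θ = (-0.2557)(0.7389) + (0.9667)(0.6738)(-0.6665) = -0.6232, so φ₂ = -38.55°.
Δλ = atan2(sin θ sin δ cos φ₁, cos δ − sin φ₁ sin φ₂) = atan2(0.4856, 0.5795) = 39.960°.
λ₂ = 14.899° + 39.960° = 54.86°.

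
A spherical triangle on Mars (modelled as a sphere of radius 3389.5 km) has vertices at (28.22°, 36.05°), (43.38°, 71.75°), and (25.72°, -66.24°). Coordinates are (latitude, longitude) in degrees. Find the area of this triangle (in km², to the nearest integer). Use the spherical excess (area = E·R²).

Side lengths (central angles): a = 1.7604, b = 1.5346, c = 0.5645 rad; semiperimeter s = 1.9297.
By l'Huilier's theorem, tan(E/4) = √[tan(s/2) tan((s−a)/2) tan((s−b)/2) tan((s−c)/2)], giving spherical excess E = 0.5611 rad.
Area = E·R² = 0.5611 × (3389.5)² ≈ 6445981 km².

6445981 km²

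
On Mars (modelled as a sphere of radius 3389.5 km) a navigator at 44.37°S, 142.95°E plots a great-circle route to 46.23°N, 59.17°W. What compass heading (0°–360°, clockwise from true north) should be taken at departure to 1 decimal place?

75.4°

Δλ = 157.880° = 2.7555 rad.
y = sin Δλ · cos φ₂ = (0.3765)(0.6918) = 0.2605
x = cos φ₁ sin φ₂ − sin φ₁ cos φ₂ cos Δλ = (0.7148)(0.7221) − (-0.6993)(0.6918)(-0.9264) = 0.0681
θ = atan2(y, x) = 75.36°, so the bearing is 75.4°.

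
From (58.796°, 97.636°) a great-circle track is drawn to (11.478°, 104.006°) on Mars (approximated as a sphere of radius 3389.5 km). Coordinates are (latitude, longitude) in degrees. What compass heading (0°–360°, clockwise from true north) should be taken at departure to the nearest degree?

172°

Δλ = 6.370° = 0.1112 rad.
y = sin Δλ · cos φ₂ = (0.1109)(0.9800) = 0.1087
x = cos φ₁ sin φ₂ − sin φ₁ cos φ₂ cos Δλ = (0.5181)(0.1990) − (0.8553)(0.9800)(0.9938) = -0.7300
θ = atan2(y, x) = 171.53°, so the bearing is 172°.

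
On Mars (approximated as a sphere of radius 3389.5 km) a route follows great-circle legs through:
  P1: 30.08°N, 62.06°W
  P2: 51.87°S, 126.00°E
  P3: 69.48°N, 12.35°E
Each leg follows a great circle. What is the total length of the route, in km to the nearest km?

Leg P1→P2: central angle 2.7473 rad, distance 9312.0 km.
Leg P2→P3: central angle 2.5384 rad, distance 8603.9 km.
Total: 9312.0 + 8603.9 ≈ 17916 km.

17916 km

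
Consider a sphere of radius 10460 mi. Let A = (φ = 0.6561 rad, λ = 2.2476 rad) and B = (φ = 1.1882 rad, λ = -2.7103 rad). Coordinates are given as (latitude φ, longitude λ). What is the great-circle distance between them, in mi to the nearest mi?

With latitudes φ₁ = 37.592°, φ₂ = 68.079° and longitude difference Δλ = 75.933°:
cos c = sin φ₁ sin φ₂ + cos φ₁ cos φ₂ cos Δλ = (0.6100)(0.9277) + (0.7924)(0.3733)(0.2431) = 0.63782,
so c = arccos(0.63782) = 0.87913 rad.
Distance = R·c = 10460 × 0.8791 ≈ 9196 mi.

9196 mi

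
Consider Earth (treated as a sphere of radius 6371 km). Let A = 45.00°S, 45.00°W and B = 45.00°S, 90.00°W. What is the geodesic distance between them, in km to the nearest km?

With latitudes φ₁ = -45.000°, φ₂ = -45.000° and longitude difference Δλ = -45.000°:
Haversine: a = sin²(Δφ/2) + cos φ₁ cos φ₂ sin²(Δλ/2) = 0.0000 + (0.7071)(0.7071)(0.1464) = 0.07322.
Central angle c = 2·arcsin(√a) = 0.54803 rad.
Distance = R·c = 6371 × 0.5480 ≈ 3491 km.

3491 km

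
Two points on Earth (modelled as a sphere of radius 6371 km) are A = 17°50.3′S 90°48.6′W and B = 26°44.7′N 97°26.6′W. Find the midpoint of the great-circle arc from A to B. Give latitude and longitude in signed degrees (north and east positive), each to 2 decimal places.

4.46°, -94.02°

The central angle between A and B is δ = 0.7862 rad.
With f = 0.5, the slerp weights are sin((1−f)δ)/sin δ = 0.5413 and sin(fδ)/sin δ = 0.5413.
Weighted sum of the unit vectors: (0.5413)·(-0.0135,-0.9518,-0.3063) + (0.5413)·(-0.1157,-0.8855,0.4500) = (-0.0699, -0.9945, 0.0778).
Converting back: φ = atan2(z, √(x²+y²)) = 4.46°, λ = atan2(y, x) = -94.02°.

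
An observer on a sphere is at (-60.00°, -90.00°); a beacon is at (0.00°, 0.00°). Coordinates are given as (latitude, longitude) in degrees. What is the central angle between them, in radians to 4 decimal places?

In radians: φ₁ = -1.0472, φ₂ = 0.0000, Δλ = 90.000° = 1.5708 rad.
Haversine: a = sin²(Δφ/2) + cos φ₁ cos φ₂ sin²(Δλ/2) = 0.2500 + (0.5000)(1.0000)(0.5000) = 0.50000.
Central angle c = 2·arcsin(√a) = 1.57080 rad.
So the angular separation is 1.5708 rad.

1.5708 rad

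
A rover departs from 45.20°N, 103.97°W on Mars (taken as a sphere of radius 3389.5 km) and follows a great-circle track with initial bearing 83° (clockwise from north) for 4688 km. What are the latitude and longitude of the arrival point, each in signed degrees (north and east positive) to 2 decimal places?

12.52°, -16.70°

Angular distance δ = d/R = 4688/3389.5 = 1.38309 rad; initial bearing θ = 1.4486 rad.
sin φ₂ = sin φ₁ cos δ + cos φ₁ sin δ cos θ = (0.7096)(0.1866) + (0.7046)(0.9824)(0.1219) = 0.2168, so φ₂ = 12.52°.
Δλ = atan2(sin θ sin δ cos φ₁, cos δ − sin φ₁ sin φ₂) = atan2(0.6871, 0.0328) = 87.268°.
λ₂ = -103.970° + 87.268° = -16.70°.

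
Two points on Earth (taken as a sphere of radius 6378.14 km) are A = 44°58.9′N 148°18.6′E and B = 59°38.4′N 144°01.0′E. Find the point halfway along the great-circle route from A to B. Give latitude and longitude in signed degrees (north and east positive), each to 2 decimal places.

52.33°, 146.52°

Central angle δ = 0.2598 rad. Interpolating on the sphere with fraction f = 0.5:
P = [sin((1−f)δ)·A + sin(fδ)·B] / sin δ = 0.5042·A + 0.5042·B in Cartesian coordinates,
giving P = (-0.5097, 0.3371, 0.7915), i.e. latitude 52.33°, longitude 146.52°.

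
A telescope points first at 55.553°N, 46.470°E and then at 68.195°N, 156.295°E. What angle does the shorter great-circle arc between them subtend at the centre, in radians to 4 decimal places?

0.8032 rad

In radians: φ₁ = 0.9696, φ₂ = 1.1902, Δλ = 109.825° = 1.9168 rad.
cos c = sin φ₁ sin φ₂ + cos φ₁ cos φ₂ cos Δλ = (0.8246)(0.9285) + (0.5656)(0.3714)(-0.3391) = 0.69439,
so c = arccos(0.69439) = 0.80322 rad.
So the angular separation is 0.8032 rad.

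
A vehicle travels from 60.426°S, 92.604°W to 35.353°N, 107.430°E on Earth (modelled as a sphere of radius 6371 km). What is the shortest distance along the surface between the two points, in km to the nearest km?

16881 km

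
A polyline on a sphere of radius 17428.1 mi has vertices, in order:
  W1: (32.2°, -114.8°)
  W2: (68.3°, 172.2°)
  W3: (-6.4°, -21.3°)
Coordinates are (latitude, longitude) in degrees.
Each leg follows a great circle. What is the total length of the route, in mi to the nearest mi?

Leg W1→W2: central angle 0.9440 rad, distance 16451.4 mi.
Leg W2→W3: central angle 2.0498 rad, distance 35723.4 mi.
Total: 16451.4 + 35723.4 ≈ 52175 mi.

52175 mi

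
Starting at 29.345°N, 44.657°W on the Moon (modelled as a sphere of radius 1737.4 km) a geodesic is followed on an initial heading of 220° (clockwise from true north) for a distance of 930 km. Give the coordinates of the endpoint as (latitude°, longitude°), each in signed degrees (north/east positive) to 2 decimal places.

4.64°, -63.86°

Angular distance δ = d/R = 930/1737.4 = 0.53528 rad; initial bearing θ = 3.8397 rad.
sin φ₂ = sin φ₁ cos δ + cos φ₁ sin δ cos θ = (0.4901)(0.8601) + (0.8717)(0.5101)(-0.7660) = 0.0809, so φ₂ = 4.64°.
Δλ = atan2(sin θ sin δ cos φ₁, cos δ − sin φ₁ sin φ₂) = atan2(-0.2858, 0.8205) = -19.205°.
λ₂ = -44.657° − 19.205° = -63.86°.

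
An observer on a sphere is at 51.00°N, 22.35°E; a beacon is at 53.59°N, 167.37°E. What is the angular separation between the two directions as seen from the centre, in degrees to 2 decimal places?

71.37°

Let φ₁ = 0.8901 rad, φ₂ = 0.9353 rad, and Δλ = 2.5311 rad.
Haversine: a = sin²(Δφ/2) + cos φ₁ cos φ₂ sin²(Δλ/2) = 0.0005 + (0.6293)(0.5936)(0.9097) = 0.34031.
Central angle c = 2·arcsin(√a) = 1.24572 rad.
So the angular separation is 71.37°.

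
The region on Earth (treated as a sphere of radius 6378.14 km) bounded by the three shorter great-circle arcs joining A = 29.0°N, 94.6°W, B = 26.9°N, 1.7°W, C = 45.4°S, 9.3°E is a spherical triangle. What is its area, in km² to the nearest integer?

54013914 km²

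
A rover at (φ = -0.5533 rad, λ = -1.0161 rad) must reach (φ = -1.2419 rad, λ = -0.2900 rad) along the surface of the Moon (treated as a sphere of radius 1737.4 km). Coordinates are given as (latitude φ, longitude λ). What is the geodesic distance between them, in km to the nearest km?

Let φ₁ = -0.5533 rad, φ₂ = -1.2419 rad, and Δλ = 0.7261 rad.
cos c = sin φ₁ sin φ₂ + cos φ₁ cos φ₂ cos Δλ = (-0.5255)(-0.9464) + (0.8508)(0.3230)(0.7478) = 0.70282,
so c = arccos(0.70282) = 0.79144 rad.
Distance = R·c = 1737.4 × 0.7914 ≈ 1375 km.

1375 km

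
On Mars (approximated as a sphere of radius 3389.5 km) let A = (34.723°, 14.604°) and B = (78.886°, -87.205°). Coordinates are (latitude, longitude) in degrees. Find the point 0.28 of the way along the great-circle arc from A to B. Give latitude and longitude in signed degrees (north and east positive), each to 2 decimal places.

50.51°, 8.98°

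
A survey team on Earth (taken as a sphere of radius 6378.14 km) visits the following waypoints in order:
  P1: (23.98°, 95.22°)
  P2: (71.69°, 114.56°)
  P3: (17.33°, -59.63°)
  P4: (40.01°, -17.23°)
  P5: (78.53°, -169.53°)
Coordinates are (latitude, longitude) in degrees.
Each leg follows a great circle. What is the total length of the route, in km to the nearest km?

27068 km

Leg P1→P2: central angle 0.8544 rad, distance 5449.4 km.
Leg P2→P3: central angle 1.5864 rad, distance 10118.0 km.
Leg P3→P4: central angle 0.7504 rad, distance 4785.9 km.
Leg P4→P5: central angle 1.0527 rad, distance 6714.3 km.
Total: 5449.4 + 10118.0 + 4785.9 + 6714.3 ≈ 27068 km.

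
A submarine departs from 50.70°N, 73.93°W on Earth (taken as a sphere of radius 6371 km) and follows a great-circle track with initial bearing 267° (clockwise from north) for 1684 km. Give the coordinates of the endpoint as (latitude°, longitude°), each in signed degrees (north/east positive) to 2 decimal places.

47.59°, -96.69°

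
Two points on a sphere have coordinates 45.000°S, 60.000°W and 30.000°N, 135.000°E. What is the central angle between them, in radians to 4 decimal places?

2.8086 rad

Let φ₁ = -0.7854 rad, φ₂ = 0.5236 rad, and Δλ = -2.8798 rad.
Haversine: a = sin²(Δφ/2) + cos φ₁ cos φ₂ sin²(Δλ/2) = 0.3706 + (0.7071)(0.8660)(0.9830) = 0.97253.
Central angle c = 2·arcsin(√a) = 2.80857 rad.
So the angular separation is 2.8086 rad.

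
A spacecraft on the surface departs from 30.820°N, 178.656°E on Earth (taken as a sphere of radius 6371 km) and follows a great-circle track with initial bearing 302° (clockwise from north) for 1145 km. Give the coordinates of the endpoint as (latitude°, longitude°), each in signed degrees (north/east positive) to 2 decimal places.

35.83°, 167.88°

Angular distance δ = d/R = 1145/6371 = 0.17972 rad; initial bearing θ = 5.2709 rad.
sin φ₂ = sin φ₁ cos δ + cos φ₁ sin δ cos θ = (0.5123)(0.9839) + (0.8588)(0.1788)(0.5299) = 0.5854, so φ₂ = 35.83°.
Δλ = atan2(sin θ sin δ cos φ₁, cos δ − sin φ₁ sin φ₂) = atan2(-0.1302, 0.6839) = -10.777°.
λ₂ = 178.656° − 10.777° = 167.88°.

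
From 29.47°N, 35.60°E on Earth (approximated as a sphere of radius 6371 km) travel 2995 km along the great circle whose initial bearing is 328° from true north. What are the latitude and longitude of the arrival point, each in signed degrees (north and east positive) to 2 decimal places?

Angular distance δ = d/R = 2995/6371 = 0.47010 rad; initial bearing θ = 5.7247 rad.
sin φ₂ = sin φ₁ cos δ + cos φ₁ sin δ cos θ = (0.4920)(0.8915) + (0.8706)(0.4530)(0.8480) = 0.7730, so φ₂ = 50.63°.
Δλ = atan2(sin θ sin δ cos φ₁, cos δ − sin φ₁ sin φ₂) = atan2(-0.2090, 0.5112) = -22.235°.
λ₂ = 35.600° − 22.235° = 13.37°.

50.63°, 13.37°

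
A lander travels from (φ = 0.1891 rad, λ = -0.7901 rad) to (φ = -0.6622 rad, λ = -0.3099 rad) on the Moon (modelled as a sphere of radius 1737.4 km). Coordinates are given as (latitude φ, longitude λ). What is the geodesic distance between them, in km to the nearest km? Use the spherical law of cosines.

1672 km

With latitudes φ₁ = 10.835°, φ₂ = -37.941° and longitude difference Δλ = 27.513°:
cos c = sin φ₁ sin φ₂ + cos φ₁ cos φ₂ cos Δλ = (0.1880)(-0.6149) + (0.9822)(0.7886)(0.8869) = 0.57140,
so c = arccos(0.57140) = 0.96258 rad.
Distance = R·c = 1737.4 × 0.9626 ≈ 1672 km.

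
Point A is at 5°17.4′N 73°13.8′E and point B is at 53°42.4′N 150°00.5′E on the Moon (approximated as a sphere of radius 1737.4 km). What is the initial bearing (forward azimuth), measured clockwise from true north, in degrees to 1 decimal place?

36.1°

Δλ = 76.778° = 1.3400 rad.
y = sin Δλ · cos φ₂ = (0.9735)(0.5919) = 0.5762
x = cos φ₁ sin φ₂ − sin φ₁ cos φ₂ cos Δλ = (0.9957)(0.8060) − (0.0922)(0.5919)(0.2287) = 0.7901
θ = atan2(y, x) = 36.10°, so the bearing is 36.1°.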